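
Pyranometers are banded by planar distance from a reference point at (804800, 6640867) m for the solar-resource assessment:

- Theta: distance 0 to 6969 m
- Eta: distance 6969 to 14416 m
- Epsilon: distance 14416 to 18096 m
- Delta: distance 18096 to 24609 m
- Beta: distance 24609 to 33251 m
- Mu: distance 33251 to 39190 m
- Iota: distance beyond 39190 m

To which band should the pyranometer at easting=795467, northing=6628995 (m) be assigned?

Distance = √((795467−804800)² + (6628995−6640867)²) = √(87104889.000 + 140944384.000) = 15101.300 m.
14416 ≤ 15101.300 < 18096 → Epsilon.

Epsilon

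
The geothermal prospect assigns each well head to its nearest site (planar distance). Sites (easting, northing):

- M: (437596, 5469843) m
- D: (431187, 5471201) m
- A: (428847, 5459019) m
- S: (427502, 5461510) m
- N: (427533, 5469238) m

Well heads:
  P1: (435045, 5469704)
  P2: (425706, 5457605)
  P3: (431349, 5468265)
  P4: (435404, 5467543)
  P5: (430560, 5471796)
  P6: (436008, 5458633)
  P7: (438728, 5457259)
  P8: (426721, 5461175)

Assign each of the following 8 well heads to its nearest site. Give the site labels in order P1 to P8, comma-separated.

P1 → M (d²=6526922.00)
P2 → A (d²=11865277.00)
P3 → D (d²=8646340.00)
P4 → M (d²=10094864.00)
P5 → D (d²=747154.00)
P6 → A (d²=51428917.00)
P7 → A (d²=100731761.00)
P8 → S (d²=722186.00)

M, A, D, M, D, A, A, S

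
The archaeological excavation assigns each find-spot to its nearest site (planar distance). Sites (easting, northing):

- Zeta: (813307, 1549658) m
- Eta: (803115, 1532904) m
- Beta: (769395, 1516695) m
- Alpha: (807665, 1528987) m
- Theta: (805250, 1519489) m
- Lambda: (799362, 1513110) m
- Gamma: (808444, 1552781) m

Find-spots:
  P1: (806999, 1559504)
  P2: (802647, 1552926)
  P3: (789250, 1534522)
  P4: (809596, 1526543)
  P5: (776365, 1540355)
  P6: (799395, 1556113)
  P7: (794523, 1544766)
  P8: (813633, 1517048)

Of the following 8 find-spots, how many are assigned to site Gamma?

3

P1 → Gamma
P2 → Gamma
P3 → Eta
P4 → Alpha
P5 → Beta
P6 → Gamma
P7 → Eta
P8 → Theta
3 of the 8 go to Gamma.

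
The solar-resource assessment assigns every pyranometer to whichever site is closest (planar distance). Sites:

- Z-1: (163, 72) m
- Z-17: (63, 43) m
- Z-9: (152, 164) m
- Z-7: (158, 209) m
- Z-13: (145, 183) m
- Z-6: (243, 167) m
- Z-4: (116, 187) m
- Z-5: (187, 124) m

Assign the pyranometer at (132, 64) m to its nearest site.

Squared distances to each site:
Z-1: 1025.000; Z-17: 5202.000; Z-9: 10400.000; Z-7: 21701.000; Z-13: 14330.000; Z-6: 22930.000; Z-4: 15385.000; Z-5: 6625.000.
Minimum at Z-1.

Z-1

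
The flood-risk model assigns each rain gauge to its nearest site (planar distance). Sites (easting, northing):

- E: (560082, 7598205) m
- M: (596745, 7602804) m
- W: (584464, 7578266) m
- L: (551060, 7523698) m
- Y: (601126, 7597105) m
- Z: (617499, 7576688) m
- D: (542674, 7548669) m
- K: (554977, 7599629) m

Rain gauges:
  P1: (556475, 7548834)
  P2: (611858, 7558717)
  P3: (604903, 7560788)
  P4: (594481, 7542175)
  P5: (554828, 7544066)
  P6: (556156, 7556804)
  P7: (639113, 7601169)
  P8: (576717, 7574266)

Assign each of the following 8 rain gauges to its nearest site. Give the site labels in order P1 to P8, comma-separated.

P1 → D (d²=190494826.00)
P2 → Z (d²=354777722.00)
P3 → Z (d²=411469216.00)
P4 → W (d²=1402900570.00)
P5 → D (d²=168907325.00)
P6 → D (d²=247942549.00)
P7 → Z (d²=1066484357.00)
P8 → W (d²=76016009.00)

D, Z, Z, W, D, D, Z, W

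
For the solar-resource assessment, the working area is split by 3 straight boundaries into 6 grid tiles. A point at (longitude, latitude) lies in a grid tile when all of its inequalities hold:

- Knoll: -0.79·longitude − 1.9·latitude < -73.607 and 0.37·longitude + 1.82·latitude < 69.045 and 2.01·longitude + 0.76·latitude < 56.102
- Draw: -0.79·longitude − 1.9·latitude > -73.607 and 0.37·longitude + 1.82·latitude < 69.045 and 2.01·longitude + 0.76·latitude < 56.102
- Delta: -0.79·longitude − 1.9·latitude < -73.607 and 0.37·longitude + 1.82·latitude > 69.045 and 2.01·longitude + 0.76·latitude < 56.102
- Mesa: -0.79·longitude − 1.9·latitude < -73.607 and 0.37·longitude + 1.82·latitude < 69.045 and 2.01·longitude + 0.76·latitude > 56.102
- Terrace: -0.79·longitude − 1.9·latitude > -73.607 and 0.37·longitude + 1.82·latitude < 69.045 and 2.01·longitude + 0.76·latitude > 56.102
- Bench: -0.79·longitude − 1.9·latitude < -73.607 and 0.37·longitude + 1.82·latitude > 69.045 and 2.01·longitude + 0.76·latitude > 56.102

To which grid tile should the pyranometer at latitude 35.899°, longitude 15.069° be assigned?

-0.79·15.069 − 1.9·35.899 = -80.113, which is < -73.607
0.37·15.069 + 1.82·35.899 = 70.912, which is > 69.045
2.01·15.069 + 0.76·35.899 = 57.572, which is > 56.102
This sign pattern matches Bench.

Bench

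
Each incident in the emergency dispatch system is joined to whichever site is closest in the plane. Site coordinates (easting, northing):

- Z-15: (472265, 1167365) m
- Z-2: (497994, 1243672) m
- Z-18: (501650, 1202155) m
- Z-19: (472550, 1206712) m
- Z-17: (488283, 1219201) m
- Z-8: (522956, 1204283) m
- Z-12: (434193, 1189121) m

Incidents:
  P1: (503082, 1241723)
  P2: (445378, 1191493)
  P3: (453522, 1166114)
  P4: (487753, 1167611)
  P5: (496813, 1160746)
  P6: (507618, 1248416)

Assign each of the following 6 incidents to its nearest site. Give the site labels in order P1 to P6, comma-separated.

Z-2, Z-12, Z-15, Z-15, Z-15, Z-2

P1 → Z-2 (d²=29686345.00)
P2 → Z-12 (d²=130730609.00)
P3 → Z-15 (d²=352865050.00)
P4 → Z-15 (d²=239938660.00)
P5 → Z-15 (d²=646415465.00)
P6 → Z-2 (d²=115126912.00)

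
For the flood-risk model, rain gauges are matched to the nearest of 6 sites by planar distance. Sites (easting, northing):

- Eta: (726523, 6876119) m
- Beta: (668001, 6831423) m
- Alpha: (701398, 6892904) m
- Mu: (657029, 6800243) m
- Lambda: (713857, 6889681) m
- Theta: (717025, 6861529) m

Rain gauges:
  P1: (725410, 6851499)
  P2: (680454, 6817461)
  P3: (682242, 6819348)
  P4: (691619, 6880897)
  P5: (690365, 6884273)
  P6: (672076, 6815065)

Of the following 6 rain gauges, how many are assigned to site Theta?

P1 → Theta
P2 → Beta
P3 → Beta
P4 → Alpha
P5 → Alpha
P6 → Beta
1 of the 6 goes to Theta.

1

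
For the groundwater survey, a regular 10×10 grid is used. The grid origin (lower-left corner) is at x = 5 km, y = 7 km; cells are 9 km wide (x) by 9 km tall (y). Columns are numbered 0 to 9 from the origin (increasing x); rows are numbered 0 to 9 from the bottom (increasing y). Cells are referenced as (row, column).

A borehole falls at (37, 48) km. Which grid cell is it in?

(4, 3)

Column index: ⌊(37 − 5) / 9⌋ = ⌊3.556⌋ = 3
Row offset from origin: ⌊(48 − 7) / 9⌋ = ⌊4.556⌋ = 4 → row 4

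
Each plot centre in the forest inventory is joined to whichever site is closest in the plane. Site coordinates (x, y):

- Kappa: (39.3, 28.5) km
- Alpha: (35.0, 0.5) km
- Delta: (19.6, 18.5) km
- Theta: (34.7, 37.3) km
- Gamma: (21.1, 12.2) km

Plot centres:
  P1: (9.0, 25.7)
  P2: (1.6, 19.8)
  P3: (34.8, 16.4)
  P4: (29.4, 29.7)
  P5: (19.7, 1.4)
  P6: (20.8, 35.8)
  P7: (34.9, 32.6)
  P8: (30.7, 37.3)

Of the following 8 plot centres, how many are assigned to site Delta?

2

P1 → Delta
P2 → Delta
P3 → Kappa
P4 → Theta
P5 → Gamma
P6 → Theta
P7 → Theta
P8 → Theta
2 of the 8 go to Delta.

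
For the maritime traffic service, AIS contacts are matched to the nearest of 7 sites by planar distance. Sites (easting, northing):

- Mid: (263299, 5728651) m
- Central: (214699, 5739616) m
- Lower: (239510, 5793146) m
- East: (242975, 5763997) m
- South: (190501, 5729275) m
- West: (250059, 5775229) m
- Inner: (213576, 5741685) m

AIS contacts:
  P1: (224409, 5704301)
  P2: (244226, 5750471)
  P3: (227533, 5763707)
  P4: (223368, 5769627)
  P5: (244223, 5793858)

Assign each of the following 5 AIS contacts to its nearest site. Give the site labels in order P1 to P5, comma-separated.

Central, East, East, East, Lower

P1 → Central (d²=1341433325.00)
P2 → East (d²=184517677.00)
P3 → East (d²=238539464.00)
P4 → East (d²=416131349.00)
P5 → Lower (d²=22719313.00)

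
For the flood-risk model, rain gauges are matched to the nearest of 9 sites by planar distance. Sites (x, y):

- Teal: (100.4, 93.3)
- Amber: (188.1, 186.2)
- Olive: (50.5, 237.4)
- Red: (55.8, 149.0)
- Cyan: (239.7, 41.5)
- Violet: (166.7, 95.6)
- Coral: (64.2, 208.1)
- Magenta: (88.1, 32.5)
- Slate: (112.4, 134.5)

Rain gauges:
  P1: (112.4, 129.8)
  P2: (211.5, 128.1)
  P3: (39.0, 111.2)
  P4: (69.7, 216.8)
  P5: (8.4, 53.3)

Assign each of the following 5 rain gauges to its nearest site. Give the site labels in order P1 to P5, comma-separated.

P1 → Slate (d²=22.09)
P2 → Violet (d²=3063.29)
P3 → Red (d²=1711.08)
P4 → Coral (d²=105.94)
P5 → Magenta (d²=6784.73)

Slate, Violet, Red, Coral, Magenta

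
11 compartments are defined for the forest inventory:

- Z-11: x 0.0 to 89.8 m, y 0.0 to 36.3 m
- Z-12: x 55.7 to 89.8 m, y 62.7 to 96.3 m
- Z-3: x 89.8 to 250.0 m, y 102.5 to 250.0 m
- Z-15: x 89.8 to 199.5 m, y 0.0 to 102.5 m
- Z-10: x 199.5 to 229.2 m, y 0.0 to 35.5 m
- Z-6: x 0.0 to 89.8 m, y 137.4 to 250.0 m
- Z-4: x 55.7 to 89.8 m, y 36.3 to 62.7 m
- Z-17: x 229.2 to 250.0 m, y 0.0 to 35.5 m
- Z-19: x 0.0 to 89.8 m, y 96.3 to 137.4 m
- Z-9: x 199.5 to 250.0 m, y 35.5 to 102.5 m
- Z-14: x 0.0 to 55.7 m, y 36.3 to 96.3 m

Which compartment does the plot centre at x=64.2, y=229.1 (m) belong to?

Z-6

The point has x = 64.2 and y = 229.1.
Only Z-6 satisfies 0.0 ≤ x ≤ 89.8 and 137.4 ≤ y ≤ 250.0.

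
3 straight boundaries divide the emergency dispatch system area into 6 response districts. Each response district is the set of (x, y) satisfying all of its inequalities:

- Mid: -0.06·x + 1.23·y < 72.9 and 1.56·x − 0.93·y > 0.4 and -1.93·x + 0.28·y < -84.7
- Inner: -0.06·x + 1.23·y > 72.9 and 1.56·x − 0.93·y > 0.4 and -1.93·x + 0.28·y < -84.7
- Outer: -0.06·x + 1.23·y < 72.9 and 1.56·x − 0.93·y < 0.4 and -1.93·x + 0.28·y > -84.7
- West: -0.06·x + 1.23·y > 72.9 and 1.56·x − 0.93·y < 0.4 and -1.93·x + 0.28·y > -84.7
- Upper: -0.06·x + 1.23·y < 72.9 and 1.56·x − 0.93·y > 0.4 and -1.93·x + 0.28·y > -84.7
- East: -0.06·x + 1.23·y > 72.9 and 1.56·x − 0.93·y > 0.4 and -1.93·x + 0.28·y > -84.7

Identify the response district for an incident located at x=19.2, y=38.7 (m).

-0.06·19.2 + 1.23·38.7 = 46.449, which is < 72.9
1.56·19.2 − 0.93·38.7 = -6.039, which is < 0.4
-1.93·19.2 + 0.28·38.7 = -26.220, which is > -84.7
This sign pattern matches Outer.

Outer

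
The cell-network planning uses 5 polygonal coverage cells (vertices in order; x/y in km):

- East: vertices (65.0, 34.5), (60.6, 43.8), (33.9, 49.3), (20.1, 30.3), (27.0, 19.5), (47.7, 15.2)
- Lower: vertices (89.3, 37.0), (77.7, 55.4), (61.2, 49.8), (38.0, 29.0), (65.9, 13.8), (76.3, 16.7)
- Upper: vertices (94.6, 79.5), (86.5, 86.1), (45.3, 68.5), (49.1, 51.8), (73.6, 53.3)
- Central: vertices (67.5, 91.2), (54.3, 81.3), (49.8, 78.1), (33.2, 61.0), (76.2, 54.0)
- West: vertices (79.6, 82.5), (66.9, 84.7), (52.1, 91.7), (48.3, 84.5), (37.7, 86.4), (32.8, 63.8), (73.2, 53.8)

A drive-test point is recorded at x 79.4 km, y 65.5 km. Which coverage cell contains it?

Upper

Cast a ray rightward from (79.4, 65.5). For each polygon, the edges (by vertex number in listed order) whose endpoints lie on opposite sides of y = 65.5, where each meets that height, and whether that is right or left of the point:
East: no edge straddles that height → 0 crossings.
Lower: no edge straddles that height → 0 crossings.
Upper: 3–4 at x≈45.98 (left), 5–1 at x≈83.38 (right) → 1 crossing.
Central: 3–4 at x≈37.57 (left), 5–1 at x≈73.51 (left) → 0 crossings.
West: 5–6 at x≈33.17 (left), 7–1 at x≈75.81 (left) → 0 crossings.
Only Upper has an odd count, so the point is inside Upper.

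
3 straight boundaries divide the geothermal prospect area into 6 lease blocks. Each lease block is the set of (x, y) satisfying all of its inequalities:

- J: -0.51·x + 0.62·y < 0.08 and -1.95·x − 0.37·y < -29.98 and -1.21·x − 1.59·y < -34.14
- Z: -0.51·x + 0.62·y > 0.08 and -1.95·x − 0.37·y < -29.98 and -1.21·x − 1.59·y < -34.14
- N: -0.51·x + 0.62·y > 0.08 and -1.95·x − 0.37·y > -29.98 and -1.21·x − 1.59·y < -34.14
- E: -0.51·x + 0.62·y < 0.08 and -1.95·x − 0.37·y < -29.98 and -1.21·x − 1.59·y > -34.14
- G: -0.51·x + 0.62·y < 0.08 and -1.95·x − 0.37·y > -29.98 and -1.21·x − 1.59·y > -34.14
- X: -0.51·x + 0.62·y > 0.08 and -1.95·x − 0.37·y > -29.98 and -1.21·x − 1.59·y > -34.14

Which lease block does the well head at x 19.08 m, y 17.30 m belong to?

Z

-0.51·19.08 + 0.62·17.30 = 0.995, which is > 0.08
-1.95·19.08 − 0.37·17.30 = -43.607, which is < -29.98
-1.21·19.08 − 1.59·17.30 = -50.594, which is < -34.14
This sign pattern matches Z.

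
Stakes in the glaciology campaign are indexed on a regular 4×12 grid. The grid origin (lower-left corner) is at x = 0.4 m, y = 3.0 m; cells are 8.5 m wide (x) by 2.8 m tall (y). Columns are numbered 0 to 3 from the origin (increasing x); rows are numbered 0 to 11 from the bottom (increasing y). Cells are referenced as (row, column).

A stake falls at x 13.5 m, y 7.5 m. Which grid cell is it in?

(1, 1)

Column index: ⌊(13.5 − 0.4) / 8.5⌋ = ⌊1.541⌋ = 1
Row offset from origin: ⌊(7.5 − 3.0) / 2.8⌋ = ⌊1.607⌋ = 1 → row 1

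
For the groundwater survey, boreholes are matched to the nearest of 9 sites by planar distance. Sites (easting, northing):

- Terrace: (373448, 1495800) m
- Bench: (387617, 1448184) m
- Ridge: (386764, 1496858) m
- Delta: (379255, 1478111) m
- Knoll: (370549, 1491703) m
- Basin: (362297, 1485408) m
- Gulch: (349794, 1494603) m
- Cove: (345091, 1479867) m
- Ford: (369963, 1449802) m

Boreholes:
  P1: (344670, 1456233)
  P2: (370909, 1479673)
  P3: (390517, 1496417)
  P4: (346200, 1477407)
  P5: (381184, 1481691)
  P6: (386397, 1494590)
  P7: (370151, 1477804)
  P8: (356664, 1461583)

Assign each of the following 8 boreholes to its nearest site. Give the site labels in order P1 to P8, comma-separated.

P1 → Cove (d²=558743197.00)
P2 → Delta (d²=72095560.00)
P3 → Ridge (d²=14279490.00)
P4 → Cove (d²=7281481.00)
P5 → Delta (d²=16537441.00)
P6 → Ridge (d²=5278513.00)
P7 → Delta (d²=82977065.00)
P8 → Ford (d²=315655362.00)

Cove, Delta, Ridge, Cove, Delta, Ridge, Delta, Ford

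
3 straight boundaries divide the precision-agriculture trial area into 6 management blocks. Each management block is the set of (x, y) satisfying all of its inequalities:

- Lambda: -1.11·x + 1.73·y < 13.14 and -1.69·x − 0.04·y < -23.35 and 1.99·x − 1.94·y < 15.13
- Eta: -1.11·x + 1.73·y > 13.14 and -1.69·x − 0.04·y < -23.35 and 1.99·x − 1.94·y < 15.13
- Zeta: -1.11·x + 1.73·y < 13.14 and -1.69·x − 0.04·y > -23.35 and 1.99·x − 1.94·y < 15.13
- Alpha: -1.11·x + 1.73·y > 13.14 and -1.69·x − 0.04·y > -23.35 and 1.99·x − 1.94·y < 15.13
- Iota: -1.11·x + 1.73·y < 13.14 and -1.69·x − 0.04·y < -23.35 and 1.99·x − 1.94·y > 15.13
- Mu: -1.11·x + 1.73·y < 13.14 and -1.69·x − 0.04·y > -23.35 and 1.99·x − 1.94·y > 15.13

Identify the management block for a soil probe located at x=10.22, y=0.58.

-1.11·10.22 + 1.73·0.58 = -10.341, which is < 13.14
-1.69·10.22 − 0.04·0.58 = -17.295, which is > -23.35
1.99·10.22 − 1.94·0.58 = 19.213, which is > 15.13
This sign pattern matches Mu.

Mu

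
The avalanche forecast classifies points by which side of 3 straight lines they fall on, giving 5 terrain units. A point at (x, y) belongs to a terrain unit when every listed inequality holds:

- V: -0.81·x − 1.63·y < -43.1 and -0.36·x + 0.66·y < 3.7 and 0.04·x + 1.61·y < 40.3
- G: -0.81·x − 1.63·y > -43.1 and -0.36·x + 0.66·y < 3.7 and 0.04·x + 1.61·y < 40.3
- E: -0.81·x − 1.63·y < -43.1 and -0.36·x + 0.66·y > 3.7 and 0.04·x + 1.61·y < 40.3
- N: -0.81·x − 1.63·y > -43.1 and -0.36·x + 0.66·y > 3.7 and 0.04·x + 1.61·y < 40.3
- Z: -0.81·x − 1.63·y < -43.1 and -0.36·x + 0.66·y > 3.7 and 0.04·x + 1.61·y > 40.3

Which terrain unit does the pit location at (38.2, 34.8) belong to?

Z

-0.81·38.2 − 1.63·34.8 = -87.666, which is < -43.1
-0.36·38.2 + 0.66·34.8 = 9.216, which is > 3.7
0.04·38.2 + 1.61·34.8 = 57.556, which is > 40.3
This sign pattern matches Z.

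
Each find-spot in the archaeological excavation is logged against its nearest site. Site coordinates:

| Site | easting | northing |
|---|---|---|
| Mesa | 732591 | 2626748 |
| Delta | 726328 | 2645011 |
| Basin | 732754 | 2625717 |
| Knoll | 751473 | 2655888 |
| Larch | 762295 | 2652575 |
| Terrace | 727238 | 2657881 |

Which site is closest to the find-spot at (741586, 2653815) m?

Squared distances to each site:
Mesa: 813532514.000; Delta: 310316980.000; Basin: 867501828.000; Knoll: 102050098.000; Larch: 430400281.000; Terrace: 222397460.000.
Minimum at Knoll.

Knoll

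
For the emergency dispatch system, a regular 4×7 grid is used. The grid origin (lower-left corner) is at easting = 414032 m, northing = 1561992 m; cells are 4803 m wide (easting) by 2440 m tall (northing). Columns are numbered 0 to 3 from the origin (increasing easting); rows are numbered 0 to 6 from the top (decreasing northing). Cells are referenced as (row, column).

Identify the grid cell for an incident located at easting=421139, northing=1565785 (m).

(5, 1)

Column index: ⌊(421139 − 414032) / 4803⌋ = ⌊1.480⌋ = 1
Row offset from origin: ⌊(1565785 − 1561992) / 2440⌋ = ⌊1.555⌋ = 1 → row 5 (counted from top)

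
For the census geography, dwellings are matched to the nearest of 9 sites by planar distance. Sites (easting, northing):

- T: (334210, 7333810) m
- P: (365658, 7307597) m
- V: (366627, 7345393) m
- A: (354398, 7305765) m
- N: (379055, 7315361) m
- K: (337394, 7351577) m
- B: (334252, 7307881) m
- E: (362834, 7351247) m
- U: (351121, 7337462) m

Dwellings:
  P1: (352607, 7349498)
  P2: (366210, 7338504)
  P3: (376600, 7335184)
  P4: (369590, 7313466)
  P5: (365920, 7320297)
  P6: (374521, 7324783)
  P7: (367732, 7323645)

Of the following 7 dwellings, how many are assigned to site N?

P1 → E
P2 → V
P3 → V
P4 → P
P5 → P
P6 → N
P7 → N
2 of the 7 go to N.

2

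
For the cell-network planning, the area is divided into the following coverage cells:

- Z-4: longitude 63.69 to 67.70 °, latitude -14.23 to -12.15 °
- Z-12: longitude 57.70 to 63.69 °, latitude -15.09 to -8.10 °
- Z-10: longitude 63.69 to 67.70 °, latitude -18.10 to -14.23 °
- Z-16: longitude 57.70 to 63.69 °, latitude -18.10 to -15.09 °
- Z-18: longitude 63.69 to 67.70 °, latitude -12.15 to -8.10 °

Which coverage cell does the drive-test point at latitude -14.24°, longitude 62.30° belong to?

Z-12

The point has longitude = 62.30 and latitude = -14.24.
Only Z-12 satisfies 57.70 ≤ longitude ≤ 63.69 and -15.09 ≤ latitude ≤ -8.10.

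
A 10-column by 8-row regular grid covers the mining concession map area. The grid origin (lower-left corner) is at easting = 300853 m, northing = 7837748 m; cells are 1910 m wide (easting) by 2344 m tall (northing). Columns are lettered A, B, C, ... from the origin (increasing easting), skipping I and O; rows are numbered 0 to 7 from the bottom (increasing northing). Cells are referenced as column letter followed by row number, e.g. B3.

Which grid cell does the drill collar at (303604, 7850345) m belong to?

Column index: ⌊(303604 − 300853) / 1910⌋ = ⌊1.440⌋ = 1 → column B
Row offset from origin: ⌊(7850345 − 7837748) / 2344⌋ = ⌊5.374⌋ = 5 → row 5

B5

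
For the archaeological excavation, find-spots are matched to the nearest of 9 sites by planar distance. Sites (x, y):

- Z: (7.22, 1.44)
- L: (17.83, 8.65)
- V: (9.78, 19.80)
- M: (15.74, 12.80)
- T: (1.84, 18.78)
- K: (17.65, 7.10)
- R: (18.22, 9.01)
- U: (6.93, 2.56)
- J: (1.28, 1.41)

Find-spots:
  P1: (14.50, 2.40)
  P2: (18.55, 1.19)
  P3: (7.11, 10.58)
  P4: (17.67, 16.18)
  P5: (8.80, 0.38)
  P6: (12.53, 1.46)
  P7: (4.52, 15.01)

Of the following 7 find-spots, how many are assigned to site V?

P1 → K
P2 → K
P3 → U
P4 → M
P5 → Z
P6 → Z
P7 → T
0 of the 7 go to V.

0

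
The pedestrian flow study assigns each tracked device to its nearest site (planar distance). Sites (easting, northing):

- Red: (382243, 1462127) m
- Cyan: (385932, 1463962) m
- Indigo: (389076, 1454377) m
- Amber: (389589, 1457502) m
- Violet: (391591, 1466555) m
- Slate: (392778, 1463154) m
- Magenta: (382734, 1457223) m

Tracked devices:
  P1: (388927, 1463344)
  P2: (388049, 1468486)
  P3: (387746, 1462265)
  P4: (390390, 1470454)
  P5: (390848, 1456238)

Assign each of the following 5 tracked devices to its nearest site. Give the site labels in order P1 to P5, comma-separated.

P1 → Cyan (d²=9351949.00)
P2 → Violet (d²=16274525.00)
P3 → Cyan (d²=6170405.00)
P4 → Violet (d²=16644602.00)
P5 → Amber (d²=3182777.00)

Cyan, Violet, Cyan, Violet, Amber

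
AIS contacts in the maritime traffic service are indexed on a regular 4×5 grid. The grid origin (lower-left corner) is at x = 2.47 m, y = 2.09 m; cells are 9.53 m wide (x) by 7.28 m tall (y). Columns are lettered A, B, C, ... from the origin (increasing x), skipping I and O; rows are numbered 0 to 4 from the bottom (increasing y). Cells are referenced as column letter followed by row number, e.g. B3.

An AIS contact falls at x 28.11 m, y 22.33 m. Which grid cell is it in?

C2

Column index: ⌊(28.11 − 2.47) / 9.53⌋ = ⌊2.690⌋ = 2 → column C
Row offset from origin: ⌊(22.33 − 2.09) / 7.28⌋ = ⌊2.780⌋ = 2 → row 2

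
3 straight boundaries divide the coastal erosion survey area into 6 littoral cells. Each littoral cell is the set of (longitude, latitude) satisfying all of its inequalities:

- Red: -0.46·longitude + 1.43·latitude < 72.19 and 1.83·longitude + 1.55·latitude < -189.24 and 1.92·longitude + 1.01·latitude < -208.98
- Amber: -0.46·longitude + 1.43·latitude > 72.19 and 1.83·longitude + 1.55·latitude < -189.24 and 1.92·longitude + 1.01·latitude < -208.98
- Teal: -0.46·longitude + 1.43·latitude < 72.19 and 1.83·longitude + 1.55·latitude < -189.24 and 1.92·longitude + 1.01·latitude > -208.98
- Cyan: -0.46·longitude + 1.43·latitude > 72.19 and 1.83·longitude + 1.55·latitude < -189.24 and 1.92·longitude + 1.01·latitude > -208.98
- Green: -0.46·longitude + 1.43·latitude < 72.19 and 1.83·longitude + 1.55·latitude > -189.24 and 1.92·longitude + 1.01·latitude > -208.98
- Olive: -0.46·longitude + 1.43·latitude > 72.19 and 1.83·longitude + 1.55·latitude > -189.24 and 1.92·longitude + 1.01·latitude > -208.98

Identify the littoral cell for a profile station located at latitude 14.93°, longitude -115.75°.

Olive

-0.46·-115.75 + 1.43·14.93 = 74.595, which is > 72.19
1.83·-115.75 + 1.55·14.93 = -188.681, which is > -189.24
1.92·-115.75 + 1.01·14.93 = -207.161, which is > -208.98
This sign pattern matches Olive.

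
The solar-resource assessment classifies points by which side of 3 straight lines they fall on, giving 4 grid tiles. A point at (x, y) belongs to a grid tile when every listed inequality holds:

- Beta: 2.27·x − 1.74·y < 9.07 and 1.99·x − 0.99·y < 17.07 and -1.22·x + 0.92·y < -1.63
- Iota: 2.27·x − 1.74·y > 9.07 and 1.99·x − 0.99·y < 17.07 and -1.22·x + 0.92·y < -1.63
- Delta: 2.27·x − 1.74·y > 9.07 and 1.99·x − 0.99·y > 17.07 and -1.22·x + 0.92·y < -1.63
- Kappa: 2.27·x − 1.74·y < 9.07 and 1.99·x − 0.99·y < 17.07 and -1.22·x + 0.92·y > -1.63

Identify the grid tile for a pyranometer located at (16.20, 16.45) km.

Beta

2.27·16.20 − 1.74·16.45 = 8.151, which is < 9.07
1.99·16.20 − 0.99·16.45 = 15.953, which is < 17.07
-1.22·16.20 + 0.92·16.45 = -4.630, which is < -1.63
This sign pattern matches Beta.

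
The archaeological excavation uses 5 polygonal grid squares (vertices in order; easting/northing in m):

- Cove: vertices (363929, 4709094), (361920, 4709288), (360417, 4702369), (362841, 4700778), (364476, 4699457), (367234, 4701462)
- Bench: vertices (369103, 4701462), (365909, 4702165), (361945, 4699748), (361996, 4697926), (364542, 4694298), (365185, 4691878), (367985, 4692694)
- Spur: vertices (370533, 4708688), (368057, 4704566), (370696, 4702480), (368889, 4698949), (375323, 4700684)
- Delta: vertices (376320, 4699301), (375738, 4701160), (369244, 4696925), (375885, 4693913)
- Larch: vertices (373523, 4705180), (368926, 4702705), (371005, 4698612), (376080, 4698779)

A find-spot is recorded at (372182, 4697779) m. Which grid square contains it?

Delta

Cast a ray rightward from (372182, 4697779). For each polygon, the edges (by vertex number in listed order) whose endpoints lie on opposite sides of northing = 4697779, where each meets that height, and whether that is right or left of the point:
Cove: no edge straddles that height → 0 crossings.
Bench: 4–5 at easting≈362099.2 (left), 7–1 at easting≈368633.4 (left) → 0 crossings.
Spur: no edge straddles that height → 0 crossings.
Delta: 2–3 at easting≈370553.5 (left), 4–1 at easting≈376197.1 (right) → 1 crossing.
Larch: no edge straddles that height → 0 crossings.
Only Delta has an odd count, so the point is inside Delta.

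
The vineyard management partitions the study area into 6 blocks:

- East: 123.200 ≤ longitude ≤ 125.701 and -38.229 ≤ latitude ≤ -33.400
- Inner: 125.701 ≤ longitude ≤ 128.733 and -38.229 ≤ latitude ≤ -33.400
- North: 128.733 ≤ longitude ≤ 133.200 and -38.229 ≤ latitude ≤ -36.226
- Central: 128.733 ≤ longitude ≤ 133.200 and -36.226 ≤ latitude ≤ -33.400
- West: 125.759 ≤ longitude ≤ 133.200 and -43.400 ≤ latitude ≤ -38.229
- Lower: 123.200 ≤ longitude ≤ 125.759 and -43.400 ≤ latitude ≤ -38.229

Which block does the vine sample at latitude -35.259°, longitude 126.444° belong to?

Inner

The point has longitude = 126.444 and latitude = -35.259.
Only Inner satisfies 125.701 ≤ longitude ≤ 128.733 and -38.229 ≤ latitude ≤ -33.400.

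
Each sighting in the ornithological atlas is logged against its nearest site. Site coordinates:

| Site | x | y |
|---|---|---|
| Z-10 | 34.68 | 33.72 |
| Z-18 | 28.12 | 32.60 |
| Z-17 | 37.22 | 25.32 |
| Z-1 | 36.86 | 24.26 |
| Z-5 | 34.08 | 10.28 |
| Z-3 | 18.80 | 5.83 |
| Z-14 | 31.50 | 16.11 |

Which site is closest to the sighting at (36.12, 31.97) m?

Z-10

Squared distances to each site:
Z-10: 5.136; Z-18: 64.397; Z-17: 45.432; Z-1: 59.992; Z-5: 474.618; Z-3: 983.282; Z-14: 272.884.
Minimum at Z-10.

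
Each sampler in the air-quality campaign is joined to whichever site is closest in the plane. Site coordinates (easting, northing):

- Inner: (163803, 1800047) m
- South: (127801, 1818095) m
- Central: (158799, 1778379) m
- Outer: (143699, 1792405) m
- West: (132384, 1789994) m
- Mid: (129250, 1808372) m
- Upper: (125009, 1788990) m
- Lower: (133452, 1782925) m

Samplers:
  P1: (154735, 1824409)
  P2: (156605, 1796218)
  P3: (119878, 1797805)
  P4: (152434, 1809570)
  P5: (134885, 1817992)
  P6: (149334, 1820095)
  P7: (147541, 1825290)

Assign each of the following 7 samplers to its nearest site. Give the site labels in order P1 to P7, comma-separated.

P1 → Inner (d²=675735668.00)
P2 → Inner (d²=66472445.00)
P3 → Upper (d²=104031386.00)
P4 → Inner (d²=219941690.00)
P5 → South (d²=50193665.00)
P6 → South (d²=467670089.00)
P7 → South (d²=441435625.00)

Inner, Inner, Upper, Inner, South, South, South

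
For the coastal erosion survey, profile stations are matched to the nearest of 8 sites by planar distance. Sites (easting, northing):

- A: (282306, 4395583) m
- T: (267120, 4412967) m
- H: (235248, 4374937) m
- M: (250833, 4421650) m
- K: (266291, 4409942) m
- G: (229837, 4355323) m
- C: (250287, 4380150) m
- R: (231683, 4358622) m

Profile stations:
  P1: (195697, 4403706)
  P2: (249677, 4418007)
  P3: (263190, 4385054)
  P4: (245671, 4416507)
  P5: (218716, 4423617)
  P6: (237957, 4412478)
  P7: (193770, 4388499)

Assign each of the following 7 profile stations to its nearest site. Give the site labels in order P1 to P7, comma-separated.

H, M, C, M, M, M, H

P1 → H (d²=2391936962.00)
P2 → M (d²=14607785.00)
P3 → C (d²=190536625.00)
P4 → M (d²=53096693.00)
P5 → M (d²=1035370778.00)
P6 → M (d²=249916960.00)
P7 → H (d²=1904352328.00)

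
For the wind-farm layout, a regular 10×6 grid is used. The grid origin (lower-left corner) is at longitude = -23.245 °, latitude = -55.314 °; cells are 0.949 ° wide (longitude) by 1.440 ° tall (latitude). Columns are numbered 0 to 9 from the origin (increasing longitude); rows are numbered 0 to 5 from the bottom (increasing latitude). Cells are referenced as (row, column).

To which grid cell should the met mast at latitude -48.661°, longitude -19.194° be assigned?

Column index: ⌊(-19.194 − -23.245) / 0.949⌋ = ⌊4.269⌋ = 4
Row offset from origin: ⌊(-48.661 − -55.314) / 1.440⌋ = ⌊4.620⌋ = 4 → row 4

(4, 4)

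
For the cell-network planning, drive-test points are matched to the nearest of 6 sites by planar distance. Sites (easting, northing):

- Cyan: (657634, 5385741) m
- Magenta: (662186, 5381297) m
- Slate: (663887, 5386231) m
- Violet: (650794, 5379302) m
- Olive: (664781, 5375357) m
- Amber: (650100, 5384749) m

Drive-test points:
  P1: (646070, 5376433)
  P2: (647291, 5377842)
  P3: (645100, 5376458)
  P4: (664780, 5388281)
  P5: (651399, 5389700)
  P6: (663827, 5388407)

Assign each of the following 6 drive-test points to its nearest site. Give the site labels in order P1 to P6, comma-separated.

P1 → Violet (d²=30547337.00)
P2 → Violet (d²=14402609.00)
P3 → Violet (d²=40509972.00)
P4 → Slate (d²=4999949.00)
P5 → Amber (d²=26199802.00)
P6 → Slate (d²=4738576.00)

Violet, Violet, Violet, Slate, Amber, Slate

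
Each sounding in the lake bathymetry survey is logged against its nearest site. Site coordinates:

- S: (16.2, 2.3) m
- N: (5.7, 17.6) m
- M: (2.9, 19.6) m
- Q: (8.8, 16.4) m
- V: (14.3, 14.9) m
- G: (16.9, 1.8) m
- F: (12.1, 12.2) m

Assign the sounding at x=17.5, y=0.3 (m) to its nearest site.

Squared distances to each site:
S: 5.690; N: 438.530; M: 585.650; Q: 334.900; V: 223.400; G: 2.610; F: 170.770.
Minimum at G.

G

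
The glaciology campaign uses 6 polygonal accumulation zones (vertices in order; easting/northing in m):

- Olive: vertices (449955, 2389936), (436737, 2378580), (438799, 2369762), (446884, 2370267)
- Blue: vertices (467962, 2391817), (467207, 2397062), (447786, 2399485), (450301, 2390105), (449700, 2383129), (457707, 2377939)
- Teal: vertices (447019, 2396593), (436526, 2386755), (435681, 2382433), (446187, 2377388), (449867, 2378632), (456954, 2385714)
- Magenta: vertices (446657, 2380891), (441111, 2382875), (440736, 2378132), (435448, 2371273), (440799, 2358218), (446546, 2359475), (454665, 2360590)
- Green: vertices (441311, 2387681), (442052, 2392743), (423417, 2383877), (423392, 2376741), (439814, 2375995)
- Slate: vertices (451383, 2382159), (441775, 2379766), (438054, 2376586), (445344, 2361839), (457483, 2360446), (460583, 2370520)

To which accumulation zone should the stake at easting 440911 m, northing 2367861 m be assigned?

Magenta

Cast a ray rightward from (440911, 2367861). For each polygon, the edges (by vertex number in listed order) whose endpoints lie on opposite sides of northing = 2367861, where each meets that height, and whether that is right or left of the point:
Olive: no edge straddles that height → 0 crossings.
Blue: no edge straddles that height → 0 crossings.
Teal: no edge straddles that height → 0 crossings.
Magenta: 4–5 at easting≈436846.5 (left), 7–1 at easting≈451796.9 (right) → 1 crossing.
Green: no edge straddles that height → 0 crossings.
Slate: 3–4 at easting≈442367.1 (right), 5–6 at easting≈459764.8 (right) → 2 crossings.
Only Magenta has an odd count, so the point is inside Magenta.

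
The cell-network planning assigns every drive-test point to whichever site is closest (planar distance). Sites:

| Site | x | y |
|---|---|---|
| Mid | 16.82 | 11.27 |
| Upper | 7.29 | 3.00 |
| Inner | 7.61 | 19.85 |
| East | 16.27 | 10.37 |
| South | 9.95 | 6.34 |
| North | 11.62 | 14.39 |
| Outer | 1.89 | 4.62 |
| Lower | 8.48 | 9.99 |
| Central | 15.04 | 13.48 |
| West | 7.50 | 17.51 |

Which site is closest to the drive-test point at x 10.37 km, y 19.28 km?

Squared distances to each site:
Mid: 105.763; Upper: 274.525; Inner: 7.942; East: 114.198; South: 167.620; North: 25.475; Outer: 286.826; Lower: 89.876; Central: 55.449; West: 11.370.
Minimum at Inner.

Inner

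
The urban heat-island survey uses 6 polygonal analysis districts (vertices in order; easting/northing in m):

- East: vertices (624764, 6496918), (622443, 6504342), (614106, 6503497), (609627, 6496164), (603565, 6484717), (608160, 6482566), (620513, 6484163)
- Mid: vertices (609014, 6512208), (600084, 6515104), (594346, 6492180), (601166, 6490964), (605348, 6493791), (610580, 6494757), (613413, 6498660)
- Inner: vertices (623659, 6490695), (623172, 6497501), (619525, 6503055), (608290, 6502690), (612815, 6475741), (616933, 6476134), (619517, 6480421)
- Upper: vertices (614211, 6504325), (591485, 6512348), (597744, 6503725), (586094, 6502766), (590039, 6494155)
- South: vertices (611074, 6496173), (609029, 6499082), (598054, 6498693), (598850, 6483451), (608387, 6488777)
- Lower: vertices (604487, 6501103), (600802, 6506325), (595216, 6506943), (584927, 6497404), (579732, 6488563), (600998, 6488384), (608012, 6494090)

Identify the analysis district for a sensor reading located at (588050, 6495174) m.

Lower

Cast a ray rightward from (588050, 6495174). For each polygon, the edges (by vertex number in listed order) whose endpoints lie on opposite sides of northing = 6495174, where each meets that height, and whether that is right or left of the point:
East: 4–5 at easting≈609102.7 (right), 7–1 at easting≈624182.8 (right) → 2 crossings.
Mid: 2–3 at easting≈595095.4 (right), 6–7 at easting≈610882.7 (right) → 2 crossings.
Inner: 1–2 at easting≈623338.5 (right), 4–5 at easting≈609552.0 (right) → 2 crossings.
Upper: 4–5 at easting≈589572.2 (right), 5–1 at easting≈592461.0 (right) → 2 crossings.
South: 3–4 at easting≈598237.8 (right), 5–1 at easting≈610711.1 (right) → 2 crossings.
Lower: 4–5 at easting≈583616.6 (left), 7–1 at easting≈607467.1 (right) → 1 crossing.
Only Lower has an odd count, so the point is inside Lower.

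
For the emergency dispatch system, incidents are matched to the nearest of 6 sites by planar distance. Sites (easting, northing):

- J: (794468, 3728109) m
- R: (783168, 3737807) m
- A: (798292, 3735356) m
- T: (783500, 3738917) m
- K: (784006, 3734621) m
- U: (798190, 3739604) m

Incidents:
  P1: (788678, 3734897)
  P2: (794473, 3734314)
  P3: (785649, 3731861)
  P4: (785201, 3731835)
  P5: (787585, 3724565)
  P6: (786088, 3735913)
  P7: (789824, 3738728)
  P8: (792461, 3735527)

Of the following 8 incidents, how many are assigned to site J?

1

P1 → K
P2 → A
P3 → K
P4 → K
P5 → J
P6 → K
P7 → T
P8 → A
1 of the 8 goes to J.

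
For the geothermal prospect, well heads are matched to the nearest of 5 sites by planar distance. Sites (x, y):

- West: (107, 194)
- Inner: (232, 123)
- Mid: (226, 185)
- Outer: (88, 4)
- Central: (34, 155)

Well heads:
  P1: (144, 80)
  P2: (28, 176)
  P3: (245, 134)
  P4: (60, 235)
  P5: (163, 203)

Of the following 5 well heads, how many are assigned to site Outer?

1

P1 → Outer
P2 → Central
P3 → Inner
P4 → West
P5 → West
1 of the 5 goes to Outer.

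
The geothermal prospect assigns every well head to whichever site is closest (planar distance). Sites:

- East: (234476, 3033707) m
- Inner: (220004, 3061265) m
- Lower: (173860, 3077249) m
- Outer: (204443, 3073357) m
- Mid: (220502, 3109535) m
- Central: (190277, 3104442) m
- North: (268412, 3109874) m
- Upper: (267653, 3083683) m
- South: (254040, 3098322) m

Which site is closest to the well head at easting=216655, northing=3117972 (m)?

Squared distances to each site:
East: 7418178266.000; Inner: 3226899650.000; Lower: 3489774754.000; Outer: 2139631169.000; Mid: 85982378.000; Central: 878859784.000; North: 2744364653.000; Upper: 3776531525.000; South: 1783760725.000.
Minimum at Mid.

Mid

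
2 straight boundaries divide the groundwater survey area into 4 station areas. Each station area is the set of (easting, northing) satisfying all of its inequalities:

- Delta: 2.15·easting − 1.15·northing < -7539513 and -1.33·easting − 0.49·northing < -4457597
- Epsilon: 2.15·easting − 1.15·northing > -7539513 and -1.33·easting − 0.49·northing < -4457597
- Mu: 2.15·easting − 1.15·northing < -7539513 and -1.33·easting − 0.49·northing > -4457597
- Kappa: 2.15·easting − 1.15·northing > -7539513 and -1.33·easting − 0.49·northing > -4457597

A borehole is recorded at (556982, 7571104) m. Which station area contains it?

Kappa

2.15·556982 − 1.15·7571104 = -7509258.300, which is > -7539513
-1.33·556982 − 0.49·7571104 = -4450627.020, which is > -4457597
This sign pattern matches Kappa.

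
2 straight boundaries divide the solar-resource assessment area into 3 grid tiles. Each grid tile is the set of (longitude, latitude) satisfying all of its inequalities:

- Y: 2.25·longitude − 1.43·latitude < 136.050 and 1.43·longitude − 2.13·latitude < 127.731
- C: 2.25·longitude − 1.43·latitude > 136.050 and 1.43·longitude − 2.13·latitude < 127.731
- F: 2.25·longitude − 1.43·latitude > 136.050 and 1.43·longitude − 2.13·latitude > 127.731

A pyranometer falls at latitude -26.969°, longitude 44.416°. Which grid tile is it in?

C

2.25·44.416 − 1.43·-26.969 = 138.502, which is > 136.050
1.43·44.416 − 2.13·-26.969 = 120.959, which is < 127.731
This sign pattern matches C.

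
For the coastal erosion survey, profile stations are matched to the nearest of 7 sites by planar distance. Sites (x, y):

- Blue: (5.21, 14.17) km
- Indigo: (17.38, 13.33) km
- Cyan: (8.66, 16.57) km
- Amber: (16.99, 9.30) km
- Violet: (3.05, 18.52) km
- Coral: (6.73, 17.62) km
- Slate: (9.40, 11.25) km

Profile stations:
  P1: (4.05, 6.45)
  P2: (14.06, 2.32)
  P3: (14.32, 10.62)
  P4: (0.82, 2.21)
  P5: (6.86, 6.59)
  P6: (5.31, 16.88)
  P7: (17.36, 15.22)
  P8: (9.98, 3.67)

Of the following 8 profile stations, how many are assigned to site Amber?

P1 → Slate
P2 → Amber
P3 → Amber
P4 → Slate
P5 → Slate
P6 → Coral
P7 → Indigo
P8 → Slate
2 of the 8 go to Amber.

2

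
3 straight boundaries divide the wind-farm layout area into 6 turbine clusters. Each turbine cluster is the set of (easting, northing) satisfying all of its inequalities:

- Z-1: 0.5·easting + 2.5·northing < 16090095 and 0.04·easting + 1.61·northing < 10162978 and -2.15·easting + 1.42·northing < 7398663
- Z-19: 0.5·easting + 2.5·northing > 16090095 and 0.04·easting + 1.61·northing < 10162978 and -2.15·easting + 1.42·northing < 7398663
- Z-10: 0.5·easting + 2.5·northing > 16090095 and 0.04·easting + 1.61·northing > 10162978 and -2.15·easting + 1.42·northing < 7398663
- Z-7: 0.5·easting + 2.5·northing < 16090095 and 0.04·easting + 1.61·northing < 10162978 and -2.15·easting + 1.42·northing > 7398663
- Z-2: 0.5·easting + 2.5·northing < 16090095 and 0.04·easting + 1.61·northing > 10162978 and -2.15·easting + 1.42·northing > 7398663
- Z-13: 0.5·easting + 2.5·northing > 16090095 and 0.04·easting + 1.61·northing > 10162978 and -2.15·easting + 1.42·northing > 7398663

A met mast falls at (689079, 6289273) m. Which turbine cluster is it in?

0.5·689079 + 2.5·6289273 = 16067722.000, which is < 16090095
0.04·689079 + 1.61·6289273 = 10153292.690, which is < 10162978
-2.15·689079 + 1.42·6289273 = 7449247.810, which is > 7398663
This sign pattern matches Z-7.

Z-7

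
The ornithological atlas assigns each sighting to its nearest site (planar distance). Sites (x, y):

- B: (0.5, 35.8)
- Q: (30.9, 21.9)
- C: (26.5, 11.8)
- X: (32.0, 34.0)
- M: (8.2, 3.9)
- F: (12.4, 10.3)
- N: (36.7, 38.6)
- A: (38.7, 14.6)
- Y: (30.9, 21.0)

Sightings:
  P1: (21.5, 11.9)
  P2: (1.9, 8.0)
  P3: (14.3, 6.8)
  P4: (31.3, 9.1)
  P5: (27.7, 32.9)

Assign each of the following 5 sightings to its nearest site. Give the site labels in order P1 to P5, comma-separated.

P1 → C (d²=25.01)
P2 → M (d²=56.50)
P3 → F (d²=15.86)
P4 → C (d²=30.33)
P5 → X (d²=19.70)

C, M, F, C, X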